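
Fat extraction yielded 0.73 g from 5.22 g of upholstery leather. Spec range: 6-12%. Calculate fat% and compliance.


Fat% = 0.73 / 5.22 x 100 = 14.0%
Spec range: 6-12%
Compliant: No


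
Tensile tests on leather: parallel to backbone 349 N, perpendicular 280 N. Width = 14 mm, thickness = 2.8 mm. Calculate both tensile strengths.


Parallel = 8.90 N/mm^2
Perpendicular = 7.14 N/mm^2


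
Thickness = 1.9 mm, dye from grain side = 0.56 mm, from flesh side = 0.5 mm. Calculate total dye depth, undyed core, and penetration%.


Total dyed = 0.56 + 0.5 = 1.06 mm
Undyed core = 1.9 - 1.06 = 0.84 mm
Penetration = 1.06 / 1.9 x 100 = 55.8%


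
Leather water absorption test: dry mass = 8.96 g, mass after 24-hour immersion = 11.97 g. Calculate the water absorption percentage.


33.6%


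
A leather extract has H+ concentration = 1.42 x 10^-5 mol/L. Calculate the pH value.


pH = 4.85


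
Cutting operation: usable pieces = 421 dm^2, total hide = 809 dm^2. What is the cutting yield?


52.0%


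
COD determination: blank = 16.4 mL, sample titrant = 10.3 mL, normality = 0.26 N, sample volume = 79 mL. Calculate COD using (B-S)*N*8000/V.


COD = (16.4 - 10.3) x 0.26 x 8000 / 79
COD = 6.1 x 0.26 x 8000 / 79
COD = 160.6 mg/L


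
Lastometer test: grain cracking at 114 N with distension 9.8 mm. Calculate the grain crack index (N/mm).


11.6 N/mm

Grain crack index = force / distension
Index = 114 / 9.8 = 11.6 N/mm


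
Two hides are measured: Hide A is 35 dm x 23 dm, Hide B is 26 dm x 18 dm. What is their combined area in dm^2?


1273 dm^2

Hide A area = 35 x 23 = 805 dm^2
Hide B area = 26 x 18 = 468 dm^2
Total = 805 + 468 = 1273 dm^2


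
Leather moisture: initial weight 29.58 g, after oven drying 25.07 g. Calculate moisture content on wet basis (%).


15.2%

Moisture = 29.58 - 25.07 = 4.51 g
MC = 4.51 / 29.58 x 100 = 15.2%


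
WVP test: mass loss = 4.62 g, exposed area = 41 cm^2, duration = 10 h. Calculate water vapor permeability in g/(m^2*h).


112.68 g/(m^2*h)


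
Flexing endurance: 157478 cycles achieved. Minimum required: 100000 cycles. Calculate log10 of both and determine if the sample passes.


Achieved: log10 = 5.20
Required: log10 = 5.00
Passes: Yes

log10(157478) = 5.20
log10(100000) = 5.00
Passes: Yes


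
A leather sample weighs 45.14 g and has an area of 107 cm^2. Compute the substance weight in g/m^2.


4218.7 g/m^2


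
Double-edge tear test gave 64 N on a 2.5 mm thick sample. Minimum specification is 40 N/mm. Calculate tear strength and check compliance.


Tear strength = 25.6 N/mm
Compliant: No


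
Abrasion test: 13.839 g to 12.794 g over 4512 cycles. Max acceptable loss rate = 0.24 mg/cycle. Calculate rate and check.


Rate = 0.232 mg/cycle
Passes: Yes

Loss = 13.839 - 12.794 = 1.045 g
Rate = 1.045 g / 4512 cycles x 1000 = 0.232 mg/cycle
Max = 0.24 mg/cycle
Passes: Yes


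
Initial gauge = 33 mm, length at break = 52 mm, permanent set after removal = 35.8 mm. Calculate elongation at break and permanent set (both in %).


Elongation at break = 57.6%
Permanent set = 8.5%

Elongation at break = (52 - 33) / 33 x 100 = 57.6%
Permanent set = (35.8 - 33) / 33 x 100 = 8.5%


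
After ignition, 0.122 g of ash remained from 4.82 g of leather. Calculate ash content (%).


2.53%

Ash% = 0.122 / 4.82 x 100
Ash% = 2.53%


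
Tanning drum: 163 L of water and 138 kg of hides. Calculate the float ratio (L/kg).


Float ratio = water / hide weight
Ratio = 163 / 138 = 1.2


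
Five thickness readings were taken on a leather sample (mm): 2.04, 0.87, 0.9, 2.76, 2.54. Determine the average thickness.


1.82 mm

Sum = 2.04 + 0.87 + 0.9 + 2.76 + 2.54 = 9.11
Average = 9.11 / 5 = 1.82 mm


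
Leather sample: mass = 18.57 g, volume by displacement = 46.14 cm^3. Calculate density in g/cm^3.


Density = mass / volume
Density = 18.57 / 46.14 = 0.402 g/cm^3


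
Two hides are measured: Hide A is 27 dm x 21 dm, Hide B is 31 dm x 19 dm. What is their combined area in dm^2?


Hide A area = 27 x 21 = 567 dm^2
Hide B area = 31 x 19 = 589 dm^2
Total = 567 + 589 = 1156 dm^2


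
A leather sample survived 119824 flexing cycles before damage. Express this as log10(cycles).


5.08

log10(119824) = 5.08


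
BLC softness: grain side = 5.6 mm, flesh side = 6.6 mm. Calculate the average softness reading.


6.10 mm


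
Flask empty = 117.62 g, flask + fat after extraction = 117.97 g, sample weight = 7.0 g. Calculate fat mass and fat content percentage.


Fat mass = 0.35 g
Fat content = 5.0%

Fat mass = 117.97 - 117.62 = 0.35 g
Fat% = 0.35 / 7.0 x 100 = 5.0%


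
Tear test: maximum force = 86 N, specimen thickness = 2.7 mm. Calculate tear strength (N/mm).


Tear strength = force / thickness
Tear = 86 / 2.7 = 31.9 N/mm


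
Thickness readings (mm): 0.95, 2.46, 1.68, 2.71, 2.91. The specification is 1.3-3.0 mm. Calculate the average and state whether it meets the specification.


Sum = 10.71
Average = 10.71 / 5 = 2.14 mm
Specification range: 1.3 to 3.0 mm
Within spec: Yes


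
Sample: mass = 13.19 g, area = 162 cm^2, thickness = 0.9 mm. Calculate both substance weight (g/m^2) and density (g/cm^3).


Substance weight = 814.2 g/m^2
Density = 0.905 g/cm^3

SW = 13.19 / 162 x 10000 = 814.2 g/m^2
Volume = 162 x 0.9 / 10 = 14.58 cm^3
Density = 13.19 / 14.58 = 0.905 g/cm^3


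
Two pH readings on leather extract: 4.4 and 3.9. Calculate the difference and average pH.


Difference = |4.4 - 3.9| = 0.5
Average = (4.4 + 3.9) / 2 = 4.15


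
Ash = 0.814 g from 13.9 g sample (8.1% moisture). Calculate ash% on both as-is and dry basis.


As-is ash% = 0.814 / 13.9 x 100 = 5.86%
Dry mass = 13.9 x (100 - 8.1) / 100 = 12.7741 g
Dry-basis ash% = 0.814 / 12.7741 x 100 = 6.37%


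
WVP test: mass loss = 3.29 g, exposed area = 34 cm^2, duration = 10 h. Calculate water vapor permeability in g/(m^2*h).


WVP = mass_loss / (area x time) x 10000
WVP = 3.29 / (34 x 10) x 10000
WVP = 3.29 / 340 x 10000 = 96.76 g/(m^2*h)


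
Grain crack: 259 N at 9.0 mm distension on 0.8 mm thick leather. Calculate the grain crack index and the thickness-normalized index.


Crack index = 259 / 9.0 = 28.8 N/mm
Normalized = 28.8 / 0.8 = 36.0 N/mm per mm


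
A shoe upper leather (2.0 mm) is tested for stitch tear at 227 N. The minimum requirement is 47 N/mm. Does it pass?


STS = 113.5 N/mm
Passes: Yes

STS = 227 / 2.0 = 113.5 N/mm
Minimum required: 47 N/mm
Passes: Yes


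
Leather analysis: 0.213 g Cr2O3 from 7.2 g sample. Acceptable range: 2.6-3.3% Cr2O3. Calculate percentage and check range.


Cr2O3 = 2.96%
Within range: Yes

Cr2O3% = 0.213 / 7.2 x 100 = 2.96%
Acceptable range: 2.6 to 3.3%
Within range: Yes


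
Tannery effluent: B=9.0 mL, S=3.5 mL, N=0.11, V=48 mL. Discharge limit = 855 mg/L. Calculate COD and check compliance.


COD = 100.8 mg/L
Compliant: Yes

COD = (9.0 - 3.5) x 0.11 x 8000 / 48 = 100.8 mg/L
Limit: 855 mg/L
Compliant: Yes


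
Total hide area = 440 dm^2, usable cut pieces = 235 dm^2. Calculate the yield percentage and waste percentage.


Yield = 235 / 440 x 100 = 53.4%
Waste = 440 - 235 = 205 dm^2
Waste% = 100 - 53.4 = 46.6%


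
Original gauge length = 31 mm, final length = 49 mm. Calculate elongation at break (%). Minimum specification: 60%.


Extension = 49 - 31 = 18 mm
Elongation = 18 / 31 x 100 = 58.1%
Minimum required: 60%
Meets specification: No


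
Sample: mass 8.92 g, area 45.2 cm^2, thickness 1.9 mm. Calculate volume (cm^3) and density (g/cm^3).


Thickness in cm = 1.9 / 10 = 0.19 cm
Volume = 45.2 x 0.19 = 8.588 cm^3
Density = 8.92 / 8.588 = 1.039 g/cm^3


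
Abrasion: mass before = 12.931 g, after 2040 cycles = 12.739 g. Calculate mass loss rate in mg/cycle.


0.094 mg/cycle


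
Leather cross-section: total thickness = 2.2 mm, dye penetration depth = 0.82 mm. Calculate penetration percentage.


37.3%

Penetration% = 0.82 / 2.2 x 100
Penetration = 37.3%


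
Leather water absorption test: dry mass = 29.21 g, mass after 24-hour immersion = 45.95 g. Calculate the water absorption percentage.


Water absorbed = 45.95 - 29.21 = 16.74 g
WA% = 16.74 / 29.21 x 100 = 57.3%


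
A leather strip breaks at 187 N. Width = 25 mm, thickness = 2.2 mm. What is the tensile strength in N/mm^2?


3.40 N/mm^2

Cross-sectional area = 25 x 2.2 = 55.0 mm^2
Tensile strength = 187 / 55.0 = 3.40 N/mm^2


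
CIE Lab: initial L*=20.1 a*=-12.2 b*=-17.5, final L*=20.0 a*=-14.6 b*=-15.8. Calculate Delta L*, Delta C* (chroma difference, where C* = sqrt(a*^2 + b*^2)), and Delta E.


Delta L* = 20.0 - 20.1 = -0.1
C1* = sqrt((-12.2)^2 + (-17.5)^2) = 21.333
C2* = sqrt((-14.6)^2 + (-15.8)^2) = 21.513
Delta C* = 21.513 - 21.333 = 0.18
Delta E = sqrt((-0.1)^2 + (-2.4)^2 + (1.7)^2) = 2.94


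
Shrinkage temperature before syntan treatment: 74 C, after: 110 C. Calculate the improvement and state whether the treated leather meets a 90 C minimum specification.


Improvement = 36 C
Meets 90 C spec: Yes

Improvement = 110 - 74 = 36 C
Spec check: 110 C >= 90 C? Yes


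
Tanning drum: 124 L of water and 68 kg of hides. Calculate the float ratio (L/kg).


Float ratio = water / hide weight
Ratio = 124 / 68 = 1.8


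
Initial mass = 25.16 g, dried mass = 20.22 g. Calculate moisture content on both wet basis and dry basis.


Wet basis = 19.6%
Dry basis = 24.4%


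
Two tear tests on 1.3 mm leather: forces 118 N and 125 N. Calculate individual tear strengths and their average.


Tear 1 = 118 / 1.3 = 90.8 N/mm
Tear 2 = 125 / 1.3 = 96.2 N/mm
Average = (90.8 + 96.2) / 2 = 93.5 N/mm


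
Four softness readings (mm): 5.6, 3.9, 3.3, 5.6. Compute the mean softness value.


Sum = 5.6 + 3.9 + 3.3 + 5.6
Mean = 18.4 / 4 = 4.60 mm


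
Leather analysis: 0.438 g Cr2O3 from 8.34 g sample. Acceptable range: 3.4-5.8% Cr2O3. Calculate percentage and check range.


Cr2O3 = 5.25%
Within range: Yes

Cr2O3% = 0.438 / 8.34 x 100 = 5.25%
Acceptable range: 3.4 to 5.8%
Within range: Yes


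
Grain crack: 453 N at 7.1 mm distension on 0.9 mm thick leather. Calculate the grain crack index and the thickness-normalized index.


Crack index = 63.8 N/mm
Normalized index = 70.9 N/mm per mm

Crack index = 453 / 7.1 = 63.8 N/mm
Normalized = 63.8 / 0.9 = 70.9 N/mm per mm


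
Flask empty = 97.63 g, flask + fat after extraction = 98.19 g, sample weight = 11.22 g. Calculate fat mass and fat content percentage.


Fat mass = 98.19 - 97.63 = 0.56 g
Fat% = 0.56 / 11.22 x 100 = 5.0%


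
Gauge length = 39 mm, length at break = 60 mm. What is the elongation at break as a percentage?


Extension = 60 - 39 = 21 mm
Elongation = 21 / 39 x 100 = 53.8%


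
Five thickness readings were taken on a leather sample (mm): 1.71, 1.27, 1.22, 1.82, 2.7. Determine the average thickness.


1.74 mm

Sum = 1.71 + 1.27 + 1.22 + 1.82 + 2.7 = 8.72
Average = 8.72 / 5 = 1.74 mm


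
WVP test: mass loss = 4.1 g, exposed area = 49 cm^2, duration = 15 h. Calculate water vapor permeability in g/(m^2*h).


55.78 g/(m^2*h)


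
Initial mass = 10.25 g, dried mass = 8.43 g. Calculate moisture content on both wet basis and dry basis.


Moisture lost = 10.25 - 8.43 = 1.82 g
Wet basis MC = 1.82 / 10.25 x 100 = 17.8%
Dry basis MC = 1.82 / 8.43 x 100 = 21.6%


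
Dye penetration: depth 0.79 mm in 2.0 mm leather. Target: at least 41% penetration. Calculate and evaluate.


Penetration = 39.5%
Meets target: No

Penetration = 0.79 / 2.0 x 100 = 39.5%
Target: 41%
Meets target: No


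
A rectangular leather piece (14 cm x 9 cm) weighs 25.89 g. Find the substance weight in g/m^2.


2054.8 g/m^2

Area = 14 x 9 = 126 cm^2
SW = 25.89 / 126 x 10000 = 2054.8 g/m^2


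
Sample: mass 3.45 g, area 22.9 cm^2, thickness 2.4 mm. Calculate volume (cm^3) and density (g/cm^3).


Volume = 5.496 cm^3
Density = 0.628 g/cm^3


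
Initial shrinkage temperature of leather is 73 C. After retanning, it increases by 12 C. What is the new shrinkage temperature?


85 C

New Ts = 73 + 12 = 85 C


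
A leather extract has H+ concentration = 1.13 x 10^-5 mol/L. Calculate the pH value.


pH = -log10[H+]
pH = -log10(1.13 x 10^-5) = 4.95


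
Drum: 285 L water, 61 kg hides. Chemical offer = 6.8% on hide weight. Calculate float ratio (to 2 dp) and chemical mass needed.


Float ratio = 285 / 61 = 4.67
Chemical = 61 x 6.8 / 100 = 4.148 kg


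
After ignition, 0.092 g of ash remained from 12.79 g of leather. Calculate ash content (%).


0.72%


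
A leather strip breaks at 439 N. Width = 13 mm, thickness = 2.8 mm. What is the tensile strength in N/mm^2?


12.06 N/mm^2

Cross-sectional area = 13 x 2.8 = 36.4 mm^2
Tensile strength = 439 / 36.4 = 12.06 N/mm^2


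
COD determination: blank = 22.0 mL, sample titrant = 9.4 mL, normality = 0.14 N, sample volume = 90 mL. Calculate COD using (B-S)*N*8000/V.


COD = (22.0 - 9.4) x 0.14 x 8000 / 90
COD = 12.6 x 0.14 x 8000 / 90
COD = 156.8 mg/L


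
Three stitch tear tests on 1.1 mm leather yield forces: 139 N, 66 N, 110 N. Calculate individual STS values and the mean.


STS1 = 126.4 N/mm
STS2 = 60.0 N/mm
STS3 = 100.0 N/mm
Mean = 95.5 N/mm


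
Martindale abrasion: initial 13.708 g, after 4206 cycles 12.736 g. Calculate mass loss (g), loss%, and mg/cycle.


Loss = 13.708 - 12.736 = 0.972 g
Loss% = 0.972 / 13.708 x 100 = 7.09%
Rate = 0.972 / 4206 x 1000 = 0.231 mg/cycle


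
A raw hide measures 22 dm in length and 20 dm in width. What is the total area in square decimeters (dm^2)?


Area = length x width
Area = 22 x 20 = 440 dm^2


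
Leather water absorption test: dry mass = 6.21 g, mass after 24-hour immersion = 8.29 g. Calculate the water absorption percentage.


33.5%

Water absorbed = 8.29 - 6.21 = 2.08 g
WA% = 2.08 / 6.21 x 100 = 33.5%


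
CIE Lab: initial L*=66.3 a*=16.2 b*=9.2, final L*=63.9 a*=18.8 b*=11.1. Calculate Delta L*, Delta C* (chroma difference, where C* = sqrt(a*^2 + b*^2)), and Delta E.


Delta L* = 63.9 - 66.3 = -2.4
C1* = sqrt((16.2)^2 + (9.2)^2) = 18.630
C2* = sqrt((18.8)^2 + (11.1)^2) = 21.832
Delta C* = 21.832 - 18.630 = 3.20
Delta E = sqrt((-2.4)^2 + (2.6)^2 + (1.9)^2) = 4.02


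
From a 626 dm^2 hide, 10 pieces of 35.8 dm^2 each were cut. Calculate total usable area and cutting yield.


Usable area = 358.0 dm^2
Yield = 57.2%

Total usable = 10 x 35.8 = 358.0 dm^2
Yield = 358.0 / 626 x 100 = 57.2%


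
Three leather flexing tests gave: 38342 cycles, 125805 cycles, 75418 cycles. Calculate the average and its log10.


Average = 79855 cycles
log10 = 4.90

Average = (38342 + 125805 + 75418) / 3 = 79855 cycles
log10(79855) = 4.90


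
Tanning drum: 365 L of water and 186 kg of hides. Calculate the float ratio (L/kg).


2.0


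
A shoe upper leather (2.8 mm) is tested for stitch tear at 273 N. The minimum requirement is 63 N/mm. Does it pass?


STS = 97.5 N/mm
Passes: Yes


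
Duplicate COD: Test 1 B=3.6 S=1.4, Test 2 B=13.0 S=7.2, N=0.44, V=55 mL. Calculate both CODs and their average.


COD1 = (3.6 - 1.4) x 0.44 x 8000 / 55 = 140.8 mg/L
COD2 = (13.0 - 7.2) x 0.44 x 8000 / 55 = 371.2 mg/L
Average = (140.8 + 371.2) / 2 = 256.0 mg/L


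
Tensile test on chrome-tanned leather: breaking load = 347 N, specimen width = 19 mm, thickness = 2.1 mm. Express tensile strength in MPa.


Cross-section = 19 x 2.1 = 39.9 mm^2
TS = 347 / 39.9 = 8.70 MPa
(1 N/mm^2 = 1 MPa)


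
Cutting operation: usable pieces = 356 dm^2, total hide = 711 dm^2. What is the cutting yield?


Yield = usable / total x 100
Yield = 356 / 711 x 100 = 50.1%


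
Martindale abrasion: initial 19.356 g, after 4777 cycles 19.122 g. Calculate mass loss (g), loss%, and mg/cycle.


Mass loss = 0.234 g
Loss = 1.21%
Rate = 0.049 mg/cycle

Loss = 19.356 - 19.122 = 0.234 g
Loss% = 0.234 / 19.356 x 100 = 1.21%
Rate = 0.234 / 4777 x 1000 = 0.049 mg/cycle


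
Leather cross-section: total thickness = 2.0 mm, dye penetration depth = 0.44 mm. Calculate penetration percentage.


Penetration% = 0.44 / 2.0 x 100
Penetration = 22.0%


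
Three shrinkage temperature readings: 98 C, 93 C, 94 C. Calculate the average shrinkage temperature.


Average = (98 + 93 + 94) / 3
Average = 285 / 3 = 95.0 C


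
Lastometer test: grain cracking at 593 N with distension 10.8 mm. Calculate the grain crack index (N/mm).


54.9 N/mm


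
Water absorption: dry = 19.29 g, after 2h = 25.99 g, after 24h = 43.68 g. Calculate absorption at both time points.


2h absorption = 34.7%
24h absorption = 126.4%

WA (2h) = (25.99 - 19.29) / 19.29 x 100 = 34.7%
WA (24h) = (43.68 - 19.29) / 19.29 x 100 = 126.4%


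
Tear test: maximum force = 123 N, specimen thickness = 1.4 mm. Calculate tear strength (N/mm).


87.9 N/mm

Tear strength = force / thickness
Tear = 123 / 1.4 = 87.9 N/mm


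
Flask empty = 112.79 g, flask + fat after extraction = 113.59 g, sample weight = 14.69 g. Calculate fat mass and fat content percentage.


Fat mass = 0.80 g
Fat content = 5.4%

Fat mass = 113.59 - 112.79 = 0.80 g
Fat% = 0.80 / 14.69 x 100 = 5.4%


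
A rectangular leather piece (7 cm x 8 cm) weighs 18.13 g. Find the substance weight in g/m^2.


Area = 7 x 8 = 56 cm^2
SW = 18.13 / 56 x 10000 = 3237.5 g/m^2


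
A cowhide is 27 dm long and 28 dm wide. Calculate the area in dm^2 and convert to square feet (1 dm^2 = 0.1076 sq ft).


Area = 27 x 28 = 756 dm^2
Conversion: 756 x 0.1076 = 81.35 sq ft


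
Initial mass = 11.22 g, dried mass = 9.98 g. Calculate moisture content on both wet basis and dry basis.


Wet basis = 11.1%
Dry basis = 12.4%


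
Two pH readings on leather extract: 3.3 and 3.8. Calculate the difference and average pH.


Difference = 0.5
Average pH = 3.55


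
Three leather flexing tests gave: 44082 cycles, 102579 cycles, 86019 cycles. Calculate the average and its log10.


Average = 77560 cycles
log10 = 4.89

Average = (44082 + 102579 + 86019) / 3 = 77560 cycles
log10(77560) = 4.89


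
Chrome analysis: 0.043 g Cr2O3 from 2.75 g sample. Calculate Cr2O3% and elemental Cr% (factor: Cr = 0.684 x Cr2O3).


Cr2O3% = 0.043 / 2.75 x 100 = 1.56%
Cr% = 1.56 x 0.684 = 1.07%


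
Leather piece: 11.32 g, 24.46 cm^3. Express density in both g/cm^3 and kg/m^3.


0.463 g/cm^3
463 kg/m^3

Density = 11.32 / 24.46 = 0.463 g/cm^3
Convert: 0.463 x 1000 = 463 kg/m^3


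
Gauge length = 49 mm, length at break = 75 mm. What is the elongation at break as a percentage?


Extension = 75 - 49 = 26 mm
Elongation = 26 / 49 x 100 = 53.1%


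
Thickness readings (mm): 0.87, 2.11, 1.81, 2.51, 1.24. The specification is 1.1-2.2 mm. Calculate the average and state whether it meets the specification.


Sum = 8.54
Average = 8.54 / 5 = 1.71 mm
Specification range: 1.1 to 2.2 mm
Within spec: Yes


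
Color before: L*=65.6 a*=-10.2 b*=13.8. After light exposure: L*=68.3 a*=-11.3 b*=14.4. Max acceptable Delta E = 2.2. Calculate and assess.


Delta E = 2.98
Passes: No


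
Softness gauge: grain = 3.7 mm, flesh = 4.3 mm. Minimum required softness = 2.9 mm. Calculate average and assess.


Average softness = 4.00 mm
Meets requirement: Yes

Average = (3.7 + 4.3) / 2 = 4.00 mm
Minimum = 2.9 mm
Meets requirement: Yes


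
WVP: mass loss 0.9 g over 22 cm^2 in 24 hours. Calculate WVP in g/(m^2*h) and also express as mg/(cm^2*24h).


WVP = 17.05 g/(m^2*h)
Daily rate = 40.91 mg/(cm^2*24h)


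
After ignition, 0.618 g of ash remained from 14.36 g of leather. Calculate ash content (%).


4.30%


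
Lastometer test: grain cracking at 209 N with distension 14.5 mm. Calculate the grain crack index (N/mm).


Grain crack index = force / distension
Index = 209 / 14.5 = 14.4 N/mm


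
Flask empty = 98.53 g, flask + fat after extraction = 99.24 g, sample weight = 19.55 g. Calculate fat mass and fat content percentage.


Fat mass = 0.71 g
Fat content = 3.6%


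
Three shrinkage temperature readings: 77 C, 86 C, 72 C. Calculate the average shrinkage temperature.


Average = (77 + 86 + 72) / 3
Average = 235 / 3 = 78.3 C


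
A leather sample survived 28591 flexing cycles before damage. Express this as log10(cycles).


4.46

log10(28591) = 4.46


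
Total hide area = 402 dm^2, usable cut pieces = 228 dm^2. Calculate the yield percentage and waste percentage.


Yield = 228 / 402 x 100 = 56.7%
Waste = 402 - 228 = 174 dm^2
Waste% = 100 - 56.7 = 43.3%


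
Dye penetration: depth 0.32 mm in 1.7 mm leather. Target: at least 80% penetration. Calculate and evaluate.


Penetration = 0.32 / 1.7 x 100 = 18.8%
Target: 80%
Meets target: No


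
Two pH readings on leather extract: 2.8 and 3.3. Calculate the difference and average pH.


Difference = 0.5
Average pH = 3.05


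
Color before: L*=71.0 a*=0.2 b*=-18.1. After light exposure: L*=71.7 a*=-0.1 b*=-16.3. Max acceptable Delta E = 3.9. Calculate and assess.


Delta E = 1.95
Passes: Yes


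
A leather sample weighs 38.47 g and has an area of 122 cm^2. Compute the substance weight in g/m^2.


Substance weight = mass / area x 10000
SW = 38.47 / 122 x 10000
SW = 3153.3 g/m^2


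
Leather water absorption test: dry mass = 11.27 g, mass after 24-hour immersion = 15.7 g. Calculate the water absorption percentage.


39.3%

Water absorbed = 15.7 - 11.27 = 4.43 g
WA% = 4.43 / 11.27 x 100 = 39.3%


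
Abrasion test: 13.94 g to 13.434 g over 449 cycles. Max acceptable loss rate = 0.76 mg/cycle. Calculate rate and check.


Loss = 13.94 - 13.434 = 0.506 g
Rate = 0.506 g / 449 cycles x 1000 = 1.127 mg/cycle
Max = 0.76 mg/cycle
Passes: No


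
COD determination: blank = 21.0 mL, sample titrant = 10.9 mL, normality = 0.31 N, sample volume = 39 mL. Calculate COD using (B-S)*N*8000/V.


642.3 mg/L

COD = (21.0 - 10.9) x 0.31 x 8000 / 39
COD = 10.1 x 0.31 x 8000 / 39
COD = 642.3 mg/L


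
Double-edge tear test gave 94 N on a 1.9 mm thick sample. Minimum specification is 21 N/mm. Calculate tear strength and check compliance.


Tear strength = 49.5 N/mm
Compliant: Yes


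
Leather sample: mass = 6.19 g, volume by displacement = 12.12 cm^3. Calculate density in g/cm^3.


Density = mass / volume
Density = 6.19 / 12.12 = 0.511 g/cm^3


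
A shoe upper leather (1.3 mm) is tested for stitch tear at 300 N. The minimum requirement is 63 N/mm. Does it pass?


STS = 230.8 N/mm
Passes: Yes

STS = 300 / 1.3 = 230.8 N/mm
Minimum required: 63 N/mm
Passes: Yes


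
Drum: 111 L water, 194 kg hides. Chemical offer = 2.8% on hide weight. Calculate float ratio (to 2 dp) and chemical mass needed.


Float ratio = 111 / 194 = 0.57
Chemical = 194 x 2.8 / 100 = 5.432 kg


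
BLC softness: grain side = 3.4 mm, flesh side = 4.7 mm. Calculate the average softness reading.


4.05 mm

Average = (3.4 + 4.7) / 2
Average = 4.05 mm


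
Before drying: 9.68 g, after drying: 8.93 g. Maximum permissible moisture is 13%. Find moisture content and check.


MC = (9.68 - 8.93) / 9.68 x 100 = 7.7%
Maximum: 13%
Acceptable: Yes


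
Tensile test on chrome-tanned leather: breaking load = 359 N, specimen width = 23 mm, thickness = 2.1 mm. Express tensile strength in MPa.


Cross-section = 23 x 2.1 = 48.3 mm^2
TS = 359 / 48.3 = 7.43 MPa
(1 N/mm^2 = 1 MPa)


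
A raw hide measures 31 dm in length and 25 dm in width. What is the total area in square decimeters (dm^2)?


Area = length x width
Area = 31 x 25 = 775 dm^2


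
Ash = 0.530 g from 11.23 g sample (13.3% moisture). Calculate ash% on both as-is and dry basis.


As-is ash = 4.72%
Dry-basis ash = 5.44%

As-is ash% = 0.530 / 11.23 x 100 = 4.72%
Dry mass = 11.23 x (100 - 13.3) / 100 = 9.73641 g
Dry-basis ash% = 0.530 / 9.73641 x 100 = 5.44%


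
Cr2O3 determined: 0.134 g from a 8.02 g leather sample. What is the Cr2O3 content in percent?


1.67%

Cr2O3% = 0.134 / 8.02 x 100
Cr2O3% = 1.67%


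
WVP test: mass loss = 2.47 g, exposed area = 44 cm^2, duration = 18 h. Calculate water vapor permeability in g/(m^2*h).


WVP = mass_loss / (area x time) x 10000
WVP = 2.47 / (44 x 18) x 10000
WVP = 2.47 / 792 x 10000 = 31.19 g/(m^2*h)


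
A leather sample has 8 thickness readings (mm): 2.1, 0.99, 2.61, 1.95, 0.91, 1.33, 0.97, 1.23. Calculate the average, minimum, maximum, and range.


Sum = 12.09
Average = 12.09 / 8 = 1.51 mm
Minimum = 0.91 mm
Maximum = 2.61 mm
Range = 2.61 - 0.91 = 1.70 mm


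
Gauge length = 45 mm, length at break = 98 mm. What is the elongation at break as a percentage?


Extension = 98 - 45 = 53 mm
Elongation = 53 / 45 x 100 = 117.8%


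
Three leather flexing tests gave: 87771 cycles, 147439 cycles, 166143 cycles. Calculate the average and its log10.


Average = 133784 cycles
log10 = 5.13


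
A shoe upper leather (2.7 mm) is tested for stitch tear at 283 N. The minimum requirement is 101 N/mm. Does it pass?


STS = 283 / 2.7 = 104.8 N/mm
Minimum required: 101 N/mm
Passes: Yes


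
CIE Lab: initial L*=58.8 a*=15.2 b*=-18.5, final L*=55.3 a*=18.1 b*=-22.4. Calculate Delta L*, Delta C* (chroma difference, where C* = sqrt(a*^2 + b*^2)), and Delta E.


Delta L* = -3.5
Delta C* = 4.86
Delta E = 5.99

Delta L* = 55.3 - 58.8 = -3.5
C1* = sqrt((15.2)^2 + (-18.5)^2) = 23.943
C2* = sqrt((18.1)^2 + (-22.4)^2) = 28.799
Delta C* = 28.799 - 23.943 = 4.86
Delta E = sqrt((-3.5)^2 + (2.9)^2 + (-3.9)^2) = 5.99


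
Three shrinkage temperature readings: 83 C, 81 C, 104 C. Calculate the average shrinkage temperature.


89.3 C

Average = (83 + 81 + 104) / 3
Average = 268 / 3 = 89.3 C


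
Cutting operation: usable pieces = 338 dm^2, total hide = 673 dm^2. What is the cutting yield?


Yield = usable / total x 100
Yield = 338 / 673 x 100 = 50.2%


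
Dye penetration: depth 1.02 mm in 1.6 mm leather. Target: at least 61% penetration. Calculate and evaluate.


Penetration = 63.8%
Meets target: Yes

Penetration = 1.02 / 1.6 x 100 = 63.8%
Target: 61%
Meets target: Yes


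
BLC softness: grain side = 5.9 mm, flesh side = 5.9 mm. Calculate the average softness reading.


5.90 mm


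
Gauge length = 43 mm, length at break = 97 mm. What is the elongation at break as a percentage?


Extension = 97 - 43 = 54 mm
Elongation = 54 / 43 x 100 = 125.6%


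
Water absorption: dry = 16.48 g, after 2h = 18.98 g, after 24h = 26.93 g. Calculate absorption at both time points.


2h absorption = 15.2%
24h absorption = 63.4%

WA (2h) = (18.98 - 16.48) / 16.48 x 100 = 15.2%
WA (24h) = (26.93 - 16.48) / 16.48 x 100 = 63.4%


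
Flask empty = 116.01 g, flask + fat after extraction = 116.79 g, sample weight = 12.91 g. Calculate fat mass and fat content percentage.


Fat mass = 116.79 - 116.01 = 0.78 g
Fat% = 0.78 / 12.91 x 100 = 6.0%


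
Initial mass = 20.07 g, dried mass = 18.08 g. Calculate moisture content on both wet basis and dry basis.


Moisture lost = 20.07 - 18.08 = 1.99 g
Wet basis MC = 1.99 / 20.07 x 100 = 9.9%
Dry basis MC = 1.99 / 18.08 x 100 = 11.0%


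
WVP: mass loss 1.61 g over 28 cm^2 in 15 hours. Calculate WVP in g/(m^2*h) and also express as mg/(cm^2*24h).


WVP = 1.61 / (28 x 15) x 10000 = 38.33 g/(m^2*h)
Mass loss in mg = 1.61 x 1000 = 1610 mg
Per cm^2 per 24h in mg: 1610 x 24 / (28 x 15) = 38640 / 420 = 92.00 mg/(cm^2*24h)


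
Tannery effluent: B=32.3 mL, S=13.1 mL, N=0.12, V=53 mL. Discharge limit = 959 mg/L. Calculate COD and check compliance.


COD = (32.3 - 13.1) x 0.12 x 8000 / 53 = 347.8 mg/L
Limit: 959 mg/L
Compliant: Yes


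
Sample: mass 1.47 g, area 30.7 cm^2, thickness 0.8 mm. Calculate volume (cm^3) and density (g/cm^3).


Volume = 2.456 cm^3
Density = 0.599 g/cm^3


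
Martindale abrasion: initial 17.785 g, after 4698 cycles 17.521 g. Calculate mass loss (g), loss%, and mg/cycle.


Mass loss = 0.264 g
Loss = 1.48%
Rate = 0.056 mg/cycle


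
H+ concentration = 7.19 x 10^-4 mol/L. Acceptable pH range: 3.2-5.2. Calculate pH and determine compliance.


pH = 3.14
Compliant: No

pH = -log10(7.19 x 10^-4) = 3.14
Range: 3.2 to 5.2
Compliant: No


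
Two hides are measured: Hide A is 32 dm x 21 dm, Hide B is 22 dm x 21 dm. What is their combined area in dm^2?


Hide A area = 32 x 21 = 672 dm^2
Hide B area = 22 x 21 = 462 dm^2
Total = 672 + 462 = 1134 dm^2


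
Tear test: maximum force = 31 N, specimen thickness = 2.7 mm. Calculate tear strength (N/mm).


Tear strength = force / thickness
Tear = 31 / 2.7 = 11.5 N/mm


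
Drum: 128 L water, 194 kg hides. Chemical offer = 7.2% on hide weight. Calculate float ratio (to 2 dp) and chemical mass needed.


Float ratio = 0.66
Chemical needed = 13.968 kg


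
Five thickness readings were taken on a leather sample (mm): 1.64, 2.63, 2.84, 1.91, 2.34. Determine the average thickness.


Sum = 1.64 + 2.63 + 2.84 + 1.91 + 2.34 = 11.36
Average = 11.36 / 5 = 2.27 mm


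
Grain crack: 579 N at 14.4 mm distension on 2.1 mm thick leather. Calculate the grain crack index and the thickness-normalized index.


Crack index = 579 / 14.4 = 40.2 N/mm
Normalized = 40.2 / 2.1 = 19.1 N/mm per mm


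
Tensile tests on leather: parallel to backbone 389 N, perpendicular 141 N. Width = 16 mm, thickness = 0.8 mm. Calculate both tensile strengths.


Area = 16 x 0.8 = 12.8 mm^2
TS (parallel) = 389 / 12.8 = 30.39 N/mm^2
TS (perpendicular) = 141 / 12.8 = 11.02 N/mm^2


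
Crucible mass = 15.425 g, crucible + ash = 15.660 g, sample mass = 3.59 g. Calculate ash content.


Ash mass = 0.235 g
Ash content = 6.55%

Ash mass = 15.660 - 15.425 = 0.235 g
Ash% = 0.235 / 3.59 x 100 = 6.55%


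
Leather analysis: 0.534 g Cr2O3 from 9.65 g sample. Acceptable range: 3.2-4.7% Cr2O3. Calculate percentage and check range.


Cr2O3 = 5.53%
Within range: No

Cr2O3% = 0.534 / 9.65 x 100 = 5.53%
Acceptable range: 3.2 to 4.7%
Within range: No


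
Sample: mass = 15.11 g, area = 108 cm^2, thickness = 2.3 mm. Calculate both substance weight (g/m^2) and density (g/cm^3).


Substance weight = 1399.1 g/m^2
Density = 0.608 g/cm^3


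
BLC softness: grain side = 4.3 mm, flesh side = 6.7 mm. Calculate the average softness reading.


5.50 mm

Average = (4.3 + 6.7) / 2
Average = 5.50 mm


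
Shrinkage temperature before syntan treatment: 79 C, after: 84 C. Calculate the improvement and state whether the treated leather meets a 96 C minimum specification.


Improvement = 84 - 79 = 5 C
Spec check: 84 C >= 96 C? No


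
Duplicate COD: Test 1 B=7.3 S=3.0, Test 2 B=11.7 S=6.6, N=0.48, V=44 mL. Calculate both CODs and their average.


COD1 = 375.3 mg/L
COD2 = 445.1 mg/L
Average = 410.2 mg/L

COD1 = (7.3 - 3.0) x 0.48 x 8000 / 44 = 375.3 mg/L
COD2 = (11.7 - 6.6) x 0.48 x 8000 / 44 = 445.1 mg/L
Average = (375.3 + 445.1) / 2 = 410.2 mg/L


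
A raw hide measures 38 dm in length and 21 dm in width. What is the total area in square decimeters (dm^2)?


Area = length x width
Area = 38 x 21 = 798 dm^2


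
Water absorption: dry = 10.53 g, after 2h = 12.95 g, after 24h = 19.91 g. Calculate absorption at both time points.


2h absorption = 23.0%
24h absorption = 89.1%

WA (2h) = (12.95 - 10.53) / 10.53 x 100 = 23.0%
WA (24h) = (19.91 - 10.53) / 10.53 x 100 = 89.1%


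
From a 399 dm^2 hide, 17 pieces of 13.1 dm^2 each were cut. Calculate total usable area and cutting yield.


Usable area = 222.7 dm^2
Yield = 55.8%

Total usable = 17 x 13.1 = 222.7 dm^2
Yield = 222.7 / 399 x 100 = 55.8%


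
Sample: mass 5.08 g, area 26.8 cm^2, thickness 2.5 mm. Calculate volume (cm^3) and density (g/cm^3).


Volume = 6.700 cm^3
Density = 0.758 g/cm^3

Thickness in cm = 2.5 / 10 = 0.25 cm
Volume = 26.8 x 0.25 = 6.700 cm^3
Density = 5.08 / 6.700 = 0.758 g/cm^3


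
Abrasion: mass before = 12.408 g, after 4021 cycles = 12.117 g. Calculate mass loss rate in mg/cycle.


Mass loss = 12.408 - 12.117 = 0.291 g
Rate = 0.291 / 4021 x 1000 = 0.072 mg/cycle


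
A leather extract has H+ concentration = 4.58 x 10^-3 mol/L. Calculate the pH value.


pH = 2.34


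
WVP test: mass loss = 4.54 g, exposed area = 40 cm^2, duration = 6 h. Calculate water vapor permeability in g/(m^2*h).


WVP = mass_loss / (area x time) x 10000
WVP = 4.54 / (40 x 6) x 10000
WVP = 4.54 / 240 x 10000 = 189.17 g/(m^2*h)


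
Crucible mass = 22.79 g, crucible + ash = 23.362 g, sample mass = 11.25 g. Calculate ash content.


Ash mass = 23.362 - 22.79 = 0.572 g
Ash% = 0.572 / 11.25 x 100 = 5.08%


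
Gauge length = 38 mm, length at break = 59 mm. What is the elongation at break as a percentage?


Extension = 59 - 38 = 21 mm
Elongation = 21 / 38 x 100 = 55.3%


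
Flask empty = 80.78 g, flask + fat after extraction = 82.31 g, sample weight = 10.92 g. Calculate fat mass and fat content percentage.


Fat mass = 82.31 - 80.78 = 1.53 g
Fat% = 1.53 / 10.92 x 100 = 14.0%


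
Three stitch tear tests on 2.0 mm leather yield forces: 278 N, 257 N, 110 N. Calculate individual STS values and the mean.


STS1 = 139.0 N/mm
STS2 = 128.5 N/mm
STS3 = 55.0 N/mm
Mean = 107.5 N/mm


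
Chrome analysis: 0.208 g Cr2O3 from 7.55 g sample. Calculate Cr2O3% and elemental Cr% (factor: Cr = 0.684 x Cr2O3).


Cr2O3% = 0.208 / 7.55 x 100 = 2.75%
Cr% = 2.75 x 0.684 = 1.88%


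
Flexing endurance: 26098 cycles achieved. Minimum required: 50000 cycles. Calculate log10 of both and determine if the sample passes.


log10(26098) = 4.42
log10(50000) = 4.70
Passes: No


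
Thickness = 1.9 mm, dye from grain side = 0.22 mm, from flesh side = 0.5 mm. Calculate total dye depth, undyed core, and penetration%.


Total dyed = 0.22 + 0.5 = 0.72 mm
Undyed core = 1.9 - 0.72 = 1.18 mm
Penetration = 0.72 / 1.9 x 100 = 37.9%


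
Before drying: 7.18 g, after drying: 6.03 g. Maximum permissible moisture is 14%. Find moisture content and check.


MC = (7.18 - 6.03) / 7.18 x 100 = 16.0%
Maximum: 14%
Acceptable: No


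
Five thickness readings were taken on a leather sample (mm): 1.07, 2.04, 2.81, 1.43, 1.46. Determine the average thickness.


Sum = 1.07 + 2.04 + 2.81 + 1.43 + 1.46 = 8.81
Average = 8.81 / 5 = 1.76 mm


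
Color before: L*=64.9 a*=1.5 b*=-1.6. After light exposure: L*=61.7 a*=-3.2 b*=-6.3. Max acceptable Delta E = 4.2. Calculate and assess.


dL = -3.2, da = -4.7, db = -4.7
dE = sqrt((-3.2)^2 + (-4.7)^2 + (-4.7)^2) = 7.38
Max = 4.2
Passes: No


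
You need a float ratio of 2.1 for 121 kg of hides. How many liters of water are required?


254.1 L


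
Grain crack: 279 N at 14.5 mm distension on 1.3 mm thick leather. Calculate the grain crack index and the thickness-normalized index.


Crack index = 19.2 N/mm
Normalized index = 14.8 N/mm per mm

Crack index = 279 / 14.5 = 19.2 N/mm
Normalized = 19.2 / 1.3 = 14.8 N/mm per mm


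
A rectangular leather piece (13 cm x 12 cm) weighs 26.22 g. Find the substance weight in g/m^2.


Area = 13 x 12 = 156 cm^2
SW = 26.22 / 156 x 10000 = 1680.8 g/m^2


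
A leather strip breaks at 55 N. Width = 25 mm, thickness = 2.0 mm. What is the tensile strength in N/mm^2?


1.10 N/mm^2

Cross-sectional area = 25 x 2.0 = 50.0 mm^2
Tensile strength = 55 / 50.0 = 1.10 N/mm^2


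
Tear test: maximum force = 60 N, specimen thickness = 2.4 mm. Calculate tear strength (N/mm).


Tear strength = force / thickness
Tear = 60 / 2.4 = 25.0 N/mm


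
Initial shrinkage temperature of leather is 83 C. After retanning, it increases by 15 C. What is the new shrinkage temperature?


New Ts = 83 + 15 = 98 C


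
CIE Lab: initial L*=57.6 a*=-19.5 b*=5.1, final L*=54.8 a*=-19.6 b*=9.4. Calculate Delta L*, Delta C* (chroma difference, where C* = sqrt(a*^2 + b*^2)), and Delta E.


Delta L* = -2.8
Delta C* = 1.58
Delta E = 5.13

Delta L* = 54.8 - 57.6 = -2.8
C1* = sqrt((-19.5)^2 + (5.1)^2) = 20.156
C2* = sqrt((-19.6)^2 + (9.4)^2) = 21.738
Delta C* = 21.738 - 20.156 = 1.58
Delta E = sqrt((-2.8)^2 + (-0.1)^2 + (4.3)^2) = 5.13


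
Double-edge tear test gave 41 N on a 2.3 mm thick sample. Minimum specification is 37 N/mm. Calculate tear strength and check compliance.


Tear strength = 41 / 2.3 = 17.8 N/mm
Required minimum = 37 N/mm
Compliant: No


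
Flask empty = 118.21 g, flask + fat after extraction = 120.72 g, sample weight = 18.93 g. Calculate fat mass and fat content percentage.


Fat mass = 2.51 g
Fat content = 13.3%

Fat mass = 120.72 - 118.21 = 2.51 g
Fat% = 2.51 / 18.93 x 100 = 13.3%


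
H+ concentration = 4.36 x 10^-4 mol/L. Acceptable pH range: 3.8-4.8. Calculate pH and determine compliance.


pH = -log10(4.36 x 10^-4) = 3.36
Range: 3.8 to 4.8
Compliant: No


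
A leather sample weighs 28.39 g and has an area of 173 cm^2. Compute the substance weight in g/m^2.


Substance weight = mass / area x 10000
SW = 28.39 / 173 x 10000
SW = 1641.0 g/m^2


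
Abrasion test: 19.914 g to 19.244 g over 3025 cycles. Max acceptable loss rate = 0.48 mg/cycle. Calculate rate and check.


Rate = 0.221 mg/cycle
Passes: Yes


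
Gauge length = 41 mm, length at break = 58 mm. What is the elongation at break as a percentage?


41.5%


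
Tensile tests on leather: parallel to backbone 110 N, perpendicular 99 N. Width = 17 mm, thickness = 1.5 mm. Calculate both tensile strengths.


Parallel = 4.31 N/mm^2
Perpendicular = 3.88 N/mm^2

Area = 17 x 1.5 = 25.5 mm^2
TS (parallel) = 110 / 25.5 = 4.31 N/mm^2
TS (perpendicular) = 99 / 25.5 = 3.88 N/mm^2


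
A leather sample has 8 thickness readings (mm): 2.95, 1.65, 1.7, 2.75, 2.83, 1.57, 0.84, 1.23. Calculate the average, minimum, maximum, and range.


Average = 1.94 mm
Min = 0.84 mm
Max = 2.95 mm
Range = 2.11 mm

Sum = 15.52
Average = 15.52 / 8 = 1.94 mm
Minimum = 0.84 mm
Maximum = 2.95 mm
Range = 2.95 - 0.84 = 2.11 mm


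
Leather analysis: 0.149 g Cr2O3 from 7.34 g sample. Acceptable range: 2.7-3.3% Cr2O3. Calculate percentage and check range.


Cr2O3 = 2.03%
Within range: No

Cr2O3% = 0.149 / 7.34 x 100 = 2.03%
Acceptable range: 2.7 to 3.3%
Within range: No


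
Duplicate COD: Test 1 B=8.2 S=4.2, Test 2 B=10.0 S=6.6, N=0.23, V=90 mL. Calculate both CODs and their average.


COD1 = (8.2 - 4.2) x 0.23 x 8000 / 90 = 81.8 mg/L
COD2 = (10.0 - 6.6) x 0.23 x 8000 / 90 = 69.5 mg/L
Average = (81.8 + 69.5) / 2 = 75.7 mg/L


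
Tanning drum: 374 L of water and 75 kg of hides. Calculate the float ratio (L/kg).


Float ratio = water / hide weight
Ratio = 374 / 75 = 5.0


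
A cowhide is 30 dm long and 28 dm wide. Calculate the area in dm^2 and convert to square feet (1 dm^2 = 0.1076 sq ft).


Area = 30 x 28 = 840 dm^2
Conversion: 840 x 0.1076 = 90.38 sq ft


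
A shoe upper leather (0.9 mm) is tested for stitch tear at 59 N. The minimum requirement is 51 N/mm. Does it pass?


STS = 59 / 0.9 = 65.6 N/mm
Minimum required: 51 N/mm
Passes: Yes


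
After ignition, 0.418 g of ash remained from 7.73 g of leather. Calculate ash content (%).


Ash% = 0.418 / 7.73 x 100
Ash% = 5.41%


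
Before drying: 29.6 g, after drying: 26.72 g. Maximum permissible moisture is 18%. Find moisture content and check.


Moisture content = 9.7%
Acceptable: Yes


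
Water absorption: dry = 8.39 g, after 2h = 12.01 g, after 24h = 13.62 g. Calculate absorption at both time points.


2h absorption = 43.1%
24h absorption = 62.3%

WA (2h) = (12.01 - 8.39) / 8.39 x 100 = 43.1%
WA (24h) = (13.62 - 8.39) / 8.39 x 100 = 62.3%


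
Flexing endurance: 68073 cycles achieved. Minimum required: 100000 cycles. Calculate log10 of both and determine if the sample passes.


log10(68073) = 4.83
log10(100000) = 5.00
Passes: No


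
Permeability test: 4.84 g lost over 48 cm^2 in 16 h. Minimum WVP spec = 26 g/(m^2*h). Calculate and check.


WVP = 4.84 / (48 x 16) x 10000 = 63.02 g/(m^2*h)
Minimum: 26 g/(m^2*h)
Meets spec: Yes
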